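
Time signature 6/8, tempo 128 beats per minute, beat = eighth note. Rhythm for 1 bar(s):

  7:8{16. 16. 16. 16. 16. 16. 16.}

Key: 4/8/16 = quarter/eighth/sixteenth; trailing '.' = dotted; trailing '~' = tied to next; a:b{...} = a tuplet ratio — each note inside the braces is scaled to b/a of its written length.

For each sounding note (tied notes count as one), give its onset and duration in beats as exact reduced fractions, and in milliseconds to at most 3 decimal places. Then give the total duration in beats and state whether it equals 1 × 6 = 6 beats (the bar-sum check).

1) 0.0ms=0b +401.786ms=6/7b
2) 401.786ms=6/7b +401.786ms=6/7b
3) 803.571ms=12/7b +401.786ms=6/7b
4) 1205.357ms=18/7b +401.786ms=6/7b
5) 1607.143ms=24/7b +401.786ms=6/7b
6) 2008.929ms=30/7b +401.786ms=6/7b
7) 2410.714ms=36/7b +401.786ms=6/7b
Σ=6b of 6 (128bpm 6/8) — PASS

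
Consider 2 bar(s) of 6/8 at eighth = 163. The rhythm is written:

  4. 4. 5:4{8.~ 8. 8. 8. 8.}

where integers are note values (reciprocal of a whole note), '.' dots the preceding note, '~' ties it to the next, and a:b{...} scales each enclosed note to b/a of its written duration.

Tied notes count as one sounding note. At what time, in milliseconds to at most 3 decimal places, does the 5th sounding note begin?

note 5 onset = 48/5b = 3533.742ms

1. 0.0ms @ 0 + 1104.294ms (3)
2. 1104.294ms @ 3 + 1104.294ms (3)
3. 2208.589ms @ 6 + 883.436ms (12/5)
4. 3092.025ms @ 42/5 + 441.718ms (6/5)
5. 3533.742ms @ 48/5 + 441.718ms (6/5)
6. 3975.46ms @ 54/5 + 441.718ms (6/5)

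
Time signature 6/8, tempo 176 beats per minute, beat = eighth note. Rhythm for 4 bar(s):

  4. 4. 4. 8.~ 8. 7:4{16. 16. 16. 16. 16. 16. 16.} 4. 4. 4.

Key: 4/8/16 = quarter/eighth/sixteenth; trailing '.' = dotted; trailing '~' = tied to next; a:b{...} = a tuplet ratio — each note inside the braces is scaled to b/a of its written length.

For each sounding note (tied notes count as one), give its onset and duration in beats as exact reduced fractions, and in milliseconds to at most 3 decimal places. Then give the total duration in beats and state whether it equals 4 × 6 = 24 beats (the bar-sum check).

1) 0.0ms=0b +1022.727ms=3b
2) 1022.727ms=3b +1022.727ms=3b
3) 2045.455ms=6b +1022.727ms=3b
4) 3068.182ms=9b +1022.727ms=3b
5) 4090.909ms=12b +146.104ms=3/7b
6) 4237.013ms=87/7b +146.104ms=3/7b
7) 4383.117ms=90/7b +146.104ms=3/7b
8) 4529.221ms=93/7b +146.104ms=3/7b
9) 4675.325ms=96/7b +146.104ms=3/7b
10) 4821.429ms=99/7b +146.104ms=3/7b
11) 4967.532ms=102/7b +146.104ms=3/7b
12) 5113.636ms=15b +1022.727ms=3b
13) 6136.364ms=18b +1022.727ms=3b
14) 7159.091ms=21b +1022.727ms=3b
Σ=24b of 24 (176bpm 6/8) — PASS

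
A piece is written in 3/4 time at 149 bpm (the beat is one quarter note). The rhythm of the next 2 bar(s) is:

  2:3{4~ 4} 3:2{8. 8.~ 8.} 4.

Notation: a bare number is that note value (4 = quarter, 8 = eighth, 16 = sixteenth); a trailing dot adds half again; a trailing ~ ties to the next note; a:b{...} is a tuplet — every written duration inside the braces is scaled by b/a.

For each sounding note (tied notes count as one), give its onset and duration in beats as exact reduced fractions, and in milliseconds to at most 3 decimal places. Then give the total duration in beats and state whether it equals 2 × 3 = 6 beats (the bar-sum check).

1) 0.0ms=0b +1208.054ms=3b
2) 1208.054ms=3b +201.342ms=1/2b
3) 1409.396ms=7/2b +402.685ms=1b
4) 1812.081ms=9/2b +604.027ms=3/2b
Σ=6b of 6 (149bpm 3/4) — PASS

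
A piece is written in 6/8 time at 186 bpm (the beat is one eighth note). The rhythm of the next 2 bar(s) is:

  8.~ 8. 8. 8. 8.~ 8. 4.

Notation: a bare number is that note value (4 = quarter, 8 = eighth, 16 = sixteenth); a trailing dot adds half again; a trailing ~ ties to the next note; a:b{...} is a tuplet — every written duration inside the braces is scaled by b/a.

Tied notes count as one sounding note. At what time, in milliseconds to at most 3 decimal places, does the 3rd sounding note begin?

1. 0.0ms @ 0 + 967.742ms (3)
2. 967.742ms @ 3 + 483.871ms (3/2)
3. 1451.613ms @ 9/2 + 483.871ms (3/2)
4. 1935.484ms @ 6 + 967.742ms (3)
5. 2903.226ms @ 9 + 967.742ms (3)

note 3 onset = 9/2b = 1451.613ms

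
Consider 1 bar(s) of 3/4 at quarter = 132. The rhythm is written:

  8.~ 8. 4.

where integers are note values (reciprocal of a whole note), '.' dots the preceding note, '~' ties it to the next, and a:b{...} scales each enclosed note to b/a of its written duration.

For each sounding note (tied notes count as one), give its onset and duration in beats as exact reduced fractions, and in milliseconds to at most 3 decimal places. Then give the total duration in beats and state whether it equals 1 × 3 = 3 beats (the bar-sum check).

1) 0.0ms=0b +681.818ms=3/2b
2) 681.818ms=3/2b +681.818ms=3/2b
Σ=3b of 3 (132bpm 3/4) — PASS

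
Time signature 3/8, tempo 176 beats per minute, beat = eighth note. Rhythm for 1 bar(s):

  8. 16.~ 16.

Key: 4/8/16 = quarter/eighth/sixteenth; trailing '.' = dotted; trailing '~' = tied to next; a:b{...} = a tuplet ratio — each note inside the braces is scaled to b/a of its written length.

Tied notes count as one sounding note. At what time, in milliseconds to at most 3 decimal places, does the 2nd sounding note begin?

1. 0.0ms @ 0 + 511.364ms (3/2)
2. 511.364ms @ 3/2 + 511.364ms (3/2)

note 2 onset = 3/2b = 511.364ms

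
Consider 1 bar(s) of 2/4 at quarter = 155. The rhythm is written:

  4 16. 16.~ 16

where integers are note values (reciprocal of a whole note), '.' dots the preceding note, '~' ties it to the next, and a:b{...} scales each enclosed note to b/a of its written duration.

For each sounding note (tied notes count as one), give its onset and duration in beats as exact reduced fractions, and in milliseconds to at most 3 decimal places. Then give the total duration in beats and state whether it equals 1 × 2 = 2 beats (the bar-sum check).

1) 0.0ms=0b +387.097ms=1b
2) 387.097ms=1b +145.161ms=3/8b
3) 532.258ms=11/8b +241.935ms=5/8b
Σ=2b of 2 (155bpm 2/4) — PASS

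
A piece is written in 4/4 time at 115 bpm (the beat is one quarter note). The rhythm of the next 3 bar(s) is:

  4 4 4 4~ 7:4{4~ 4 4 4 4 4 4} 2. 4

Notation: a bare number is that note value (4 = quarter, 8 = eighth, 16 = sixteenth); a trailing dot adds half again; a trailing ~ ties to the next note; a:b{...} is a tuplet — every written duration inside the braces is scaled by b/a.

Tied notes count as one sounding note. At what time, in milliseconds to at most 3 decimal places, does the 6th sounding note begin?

1. 0.0ms @ 0 + 521.739ms (1)
2. 521.739ms @ 1 + 521.739ms (1)
3. 1043.478ms @ 2 + 521.739ms (1)
4. 1565.217ms @ 3 + 1118.012ms (15/7)
5. 2683.23ms @ 36/7 + 298.137ms (4/7)
6. 2981.366ms @ 40/7 + 298.137ms (4/7)
7. 3279.503ms @ 44/7 + 298.137ms (4/7)
8. 3577.64ms @ 48/7 + 298.137ms (4/7)
9. 3875.776ms @ 52/7 + 298.137ms (4/7)
10. 4173.913ms @ 8 + 1565.217ms (3)
11. 5739.13ms @ 11 + 521.739ms (1)

note 6 onset = 40/7b = 2981.366ms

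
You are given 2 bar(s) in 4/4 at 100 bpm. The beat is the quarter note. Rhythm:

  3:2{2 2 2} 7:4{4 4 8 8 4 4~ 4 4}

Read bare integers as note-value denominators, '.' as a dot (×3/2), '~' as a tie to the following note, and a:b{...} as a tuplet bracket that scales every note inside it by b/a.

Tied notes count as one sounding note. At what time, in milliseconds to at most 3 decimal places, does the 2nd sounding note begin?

1. 0.0ms @ 0 + 800.0ms (4/3)
2. 800.0ms @ 4/3 + 800.0ms (4/3)
3. 1600.0ms @ 8/3 + 800.0ms (4/3)
4. 2400.0ms @ 4 + 342.857ms (4/7)
5. 2742.857ms @ 32/7 + 342.857ms (4/7)
6. 3085.714ms @ 36/7 + 171.429ms (2/7)
7. 3257.143ms @ 38/7 + 171.429ms (2/7)
8. 3428.571ms @ 40/7 + 342.857ms (4/7)
9. 3771.429ms @ 44/7 + 685.714ms (8/7)
10. 4457.143ms @ 52/7 + 342.857ms (4/7)

note 2 onset = 4/3b = 800.0ms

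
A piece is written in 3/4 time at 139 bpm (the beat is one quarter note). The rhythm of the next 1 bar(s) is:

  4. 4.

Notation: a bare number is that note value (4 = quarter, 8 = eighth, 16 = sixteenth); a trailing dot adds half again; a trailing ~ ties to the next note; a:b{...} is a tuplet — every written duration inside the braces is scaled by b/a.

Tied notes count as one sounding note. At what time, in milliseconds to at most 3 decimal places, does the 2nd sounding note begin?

1. 0.0ms @ 0 + 647.482ms (3/2)
2. 647.482ms @ 3/2 + 647.482ms (3/2)

note 2 onset = 3/2b = 647.482ms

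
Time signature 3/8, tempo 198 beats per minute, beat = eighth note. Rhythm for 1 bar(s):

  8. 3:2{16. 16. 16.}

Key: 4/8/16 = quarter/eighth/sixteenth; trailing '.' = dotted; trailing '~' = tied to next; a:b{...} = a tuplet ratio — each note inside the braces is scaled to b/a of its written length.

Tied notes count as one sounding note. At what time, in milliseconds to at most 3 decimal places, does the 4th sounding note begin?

note 4 onset = 5/2b = 757.576ms

1. 0.0ms @ 0 + 454.545ms (3/2)
2. 454.545ms @ 3/2 + 151.515ms (1/2)
3. 606.061ms @ 2 + 151.515ms (1/2)
4. 757.576ms @ 5/2 + 151.515ms (1/2)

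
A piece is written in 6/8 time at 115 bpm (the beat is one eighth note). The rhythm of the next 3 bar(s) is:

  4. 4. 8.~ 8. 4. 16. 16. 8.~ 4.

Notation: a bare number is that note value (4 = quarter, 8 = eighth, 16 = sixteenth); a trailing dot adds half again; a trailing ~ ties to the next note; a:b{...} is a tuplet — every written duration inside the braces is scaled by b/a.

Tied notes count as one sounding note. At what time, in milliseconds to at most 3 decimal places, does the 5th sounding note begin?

1. 0.0ms @ 0 + 1565.217ms (3)
2. 1565.217ms @ 3 + 1565.217ms (3)
3. 3130.435ms @ 6 + 1565.217ms (3)
4. 4695.652ms @ 9 + 1565.217ms (3)
5. 6260.87ms @ 12 + 391.304ms (3/4)
6. 6652.174ms @ 51/4 + 391.304ms (3/4)
7. 7043.478ms @ 27/2 + 2347.826ms (9/2)

note 5 onset = 12b = 6260.87ms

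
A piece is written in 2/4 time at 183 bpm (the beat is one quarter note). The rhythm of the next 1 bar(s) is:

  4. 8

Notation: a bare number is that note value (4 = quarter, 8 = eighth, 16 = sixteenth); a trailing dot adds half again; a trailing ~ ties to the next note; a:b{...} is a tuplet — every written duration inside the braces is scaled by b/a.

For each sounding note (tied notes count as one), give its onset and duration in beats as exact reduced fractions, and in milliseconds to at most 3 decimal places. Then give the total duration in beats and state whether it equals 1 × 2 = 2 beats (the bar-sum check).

1) 0.0ms=0b +491.803ms=3/2b
2) 491.803ms=3/2b +163.934ms=1/2b
Σ=2b of 2 (183bpm 2/4) — PASS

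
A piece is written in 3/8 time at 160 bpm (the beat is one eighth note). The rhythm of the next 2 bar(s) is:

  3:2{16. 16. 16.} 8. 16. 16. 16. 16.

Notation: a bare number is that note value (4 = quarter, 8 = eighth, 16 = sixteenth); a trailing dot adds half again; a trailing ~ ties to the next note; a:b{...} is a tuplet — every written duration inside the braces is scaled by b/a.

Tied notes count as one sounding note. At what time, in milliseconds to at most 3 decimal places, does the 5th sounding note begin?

note 5 onset = 3b = 1125.0ms

1. 0.0ms @ 0 + 187.5ms (1/2)
2. 187.5ms @ 1/2 + 187.5ms (1/2)
3. 375.0ms @ 1 + 187.5ms (1/2)
4. 562.5ms @ 3/2 + 562.5ms (3/2)
5. 1125.0ms @ 3 + 281.25ms (3/4)
6. 1406.25ms @ 15/4 + 281.25ms (3/4)
7. 1687.5ms @ 9/2 + 281.25ms (3/4)
8. 1968.75ms @ 21/4 + 281.25ms (3/4)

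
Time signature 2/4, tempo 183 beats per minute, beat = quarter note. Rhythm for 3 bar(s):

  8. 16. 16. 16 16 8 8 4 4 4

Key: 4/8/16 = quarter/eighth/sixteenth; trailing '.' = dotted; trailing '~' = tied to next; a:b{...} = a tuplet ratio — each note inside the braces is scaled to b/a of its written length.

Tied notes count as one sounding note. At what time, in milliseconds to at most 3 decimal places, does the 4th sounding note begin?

1. 0.0ms @ 0 + 245.902ms (3/4)
2. 245.902ms @ 3/4 + 122.951ms (3/8)
3. 368.852ms @ 9/8 + 122.951ms (3/8)
4. 491.803ms @ 3/2 + 81.967ms (1/4)
5. 573.77ms @ 7/4 + 81.967ms (1/4)
6. 655.738ms @ 2 + 163.934ms (1/2)
7. 819.672ms @ 5/2 + 163.934ms (1/2)
8. 983.607ms @ 3 + 327.869ms (1)
9. 1311.475ms @ 4 + 327.869ms (1)
10. 1639.344ms @ 5 + 327.869ms (1)

note 4 onset = 3/2b = 491.803ms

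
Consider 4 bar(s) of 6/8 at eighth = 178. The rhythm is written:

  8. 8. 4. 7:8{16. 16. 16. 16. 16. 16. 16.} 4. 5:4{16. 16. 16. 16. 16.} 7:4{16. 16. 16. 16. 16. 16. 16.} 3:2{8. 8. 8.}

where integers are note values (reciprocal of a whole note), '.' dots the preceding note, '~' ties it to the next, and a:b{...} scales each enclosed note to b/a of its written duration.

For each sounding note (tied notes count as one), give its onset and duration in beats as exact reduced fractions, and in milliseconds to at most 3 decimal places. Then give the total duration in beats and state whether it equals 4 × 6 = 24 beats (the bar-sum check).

1) 0.0ms=0b +505.618ms=3/2b
2) 505.618ms=3/2b +505.618ms=3/2b
3) 1011.236ms=3b +1011.236ms=3b
4) 2022.472ms=6b +288.925ms=6/7b
5) 2311.396ms=48/7b +288.925ms=6/7b
6) 2600.321ms=54/7b +288.925ms=6/7b
7) 2889.246ms=60/7b +288.925ms=6/7b
8) 3178.17ms=66/7b +288.925ms=6/7b
9) 3467.095ms=72/7b +288.925ms=6/7b
10) 3756.019ms=78/7b +288.925ms=6/7b
11) 4044.944ms=12b +1011.236ms=3b
12) 5056.18ms=15b +202.247ms=3/5b
13) 5258.427ms=78/5b +202.247ms=3/5b
14) 5460.674ms=81/5b +202.247ms=3/5b
15) 5662.921ms=84/5b +202.247ms=3/5b
16) 5865.169ms=87/5b +202.247ms=3/5b
17) 6067.416ms=18b +144.462ms=3/7b
18) 6211.878ms=129/7b +144.462ms=3/7b
19) 6356.34ms=132/7b +144.462ms=3/7b
20) 6500.803ms=135/7b +144.462ms=3/7b
21) 6645.265ms=138/7b +144.462ms=3/7b
22) 6789.727ms=141/7b +144.462ms=3/7b
23) 6934.189ms=144/7b +144.462ms=3/7b
24) 7078.652ms=21b +337.079ms=1b
25) 7415.73ms=22b +337.079ms=1b
26) 7752.809ms=23b +337.079ms=1b
Σ=24b of 24 (178bpm 6/8) — PASS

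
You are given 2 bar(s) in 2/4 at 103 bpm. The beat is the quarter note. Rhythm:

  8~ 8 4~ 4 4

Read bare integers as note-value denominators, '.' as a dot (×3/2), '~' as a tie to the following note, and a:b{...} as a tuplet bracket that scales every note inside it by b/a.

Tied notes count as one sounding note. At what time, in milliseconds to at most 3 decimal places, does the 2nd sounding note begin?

1. 0.0ms @ 0 + 582.524ms (1)
2. 582.524ms @ 1 + 1165.049ms (2)
3. 1747.573ms @ 3 + 582.524ms (1)

note 2 onset = 1b = 582.524ms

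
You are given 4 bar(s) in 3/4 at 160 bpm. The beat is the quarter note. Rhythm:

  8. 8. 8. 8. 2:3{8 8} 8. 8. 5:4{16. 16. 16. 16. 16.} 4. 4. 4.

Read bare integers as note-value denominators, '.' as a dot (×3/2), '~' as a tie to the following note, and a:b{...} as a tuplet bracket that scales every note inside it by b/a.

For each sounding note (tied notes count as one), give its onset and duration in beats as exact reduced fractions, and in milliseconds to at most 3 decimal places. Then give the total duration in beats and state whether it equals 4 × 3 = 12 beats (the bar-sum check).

1) 0.0ms=0b +281.25ms=3/4b
2) 281.25ms=3/4b +281.25ms=3/4b
3) 562.5ms=3/2b +281.25ms=3/4b
4) 843.75ms=9/4b +281.25ms=3/4b
5) 1125.0ms=3b +281.25ms=3/4b
6) 1406.25ms=15/4b +281.25ms=3/4b
7) 1687.5ms=9/2b +281.25ms=3/4b
8) 1968.75ms=21/4b +281.25ms=3/4b
9) 2250.0ms=6b +112.5ms=3/10b
10) 2362.5ms=63/10b +112.5ms=3/10b
11) 2475.0ms=33/5b +112.5ms=3/10b
12) 2587.5ms=69/10b +112.5ms=3/10b
13) 2700.0ms=36/5b +112.5ms=3/10b
14) 2812.5ms=15/2b +562.5ms=3/2b
15) 3375.0ms=9b +562.5ms=3/2b
16) 3937.5ms=21/2b +562.5ms=3/2b
Σ=12b of 12 (160bpm 3/4) — PASS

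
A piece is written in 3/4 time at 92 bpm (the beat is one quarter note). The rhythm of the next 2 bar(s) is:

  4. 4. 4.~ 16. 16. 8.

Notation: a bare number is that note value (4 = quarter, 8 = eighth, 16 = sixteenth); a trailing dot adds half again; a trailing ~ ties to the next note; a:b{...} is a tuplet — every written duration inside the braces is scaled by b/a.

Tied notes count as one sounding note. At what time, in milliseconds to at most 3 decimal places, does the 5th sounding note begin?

note 5 onset = 21/4b = 3423.913ms

1. 0.0ms @ 0 + 978.261ms (3/2)
2. 978.261ms @ 3/2 + 978.261ms (3/2)
3. 1956.522ms @ 3 + 1222.826ms (15/8)
4. 3179.348ms @ 39/8 + 244.565ms (3/8)
5. 3423.913ms @ 21/4 + 489.13ms (3/4)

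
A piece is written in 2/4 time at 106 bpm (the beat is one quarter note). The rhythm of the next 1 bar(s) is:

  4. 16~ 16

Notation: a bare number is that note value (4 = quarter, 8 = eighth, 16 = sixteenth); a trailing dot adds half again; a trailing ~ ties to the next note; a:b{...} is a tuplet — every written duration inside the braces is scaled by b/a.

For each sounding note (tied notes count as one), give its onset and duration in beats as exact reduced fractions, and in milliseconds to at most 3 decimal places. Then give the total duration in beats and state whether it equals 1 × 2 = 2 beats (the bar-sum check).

1) 0.0ms=0b +849.057ms=3/2b
2) 849.057ms=3/2b +283.019ms=1/2b
Σ=2b of 2 (106bpm 2/4) — PASS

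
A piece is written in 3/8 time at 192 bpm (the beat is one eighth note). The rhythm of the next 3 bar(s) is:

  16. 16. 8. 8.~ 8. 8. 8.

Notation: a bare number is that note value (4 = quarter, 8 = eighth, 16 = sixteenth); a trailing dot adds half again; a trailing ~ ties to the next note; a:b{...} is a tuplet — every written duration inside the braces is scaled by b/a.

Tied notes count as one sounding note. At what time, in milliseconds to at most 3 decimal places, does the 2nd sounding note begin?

1. 0.0ms @ 0 + 234.375ms (3/4)
2. 234.375ms @ 3/4 + 234.375ms (3/4)
3. 468.75ms @ 3/2 + 468.75ms (3/2)
4. 937.5ms @ 3 + 937.5ms (3)
5. 1875.0ms @ 6 + 468.75ms (3/2)
6. 2343.75ms @ 15/2 + 468.75ms (3/2)

note 2 onset = 3/4b = 234.375ms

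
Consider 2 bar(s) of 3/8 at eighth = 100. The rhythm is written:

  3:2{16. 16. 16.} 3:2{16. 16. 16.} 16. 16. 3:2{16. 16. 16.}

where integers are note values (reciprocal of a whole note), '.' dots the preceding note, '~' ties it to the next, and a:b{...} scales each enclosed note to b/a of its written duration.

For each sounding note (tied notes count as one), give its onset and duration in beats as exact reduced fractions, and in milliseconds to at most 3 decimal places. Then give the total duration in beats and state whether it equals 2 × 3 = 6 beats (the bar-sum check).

1) 0.0ms=0b +300.0ms=1/2b
2) 300.0ms=1/2b +300.0ms=1/2b
3) 600.0ms=1b +300.0ms=1/2b
4) 900.0ms=3/2b +300.0ms=1/2b
5) 1200.0ms=2b +300.0ms=1/2b
6) 1500.0ms=5/2b +300.0ms=1/2b
7) 1800.0ms=3b +450.0ms=3/4b
8) 2250.0ms=15/4b +450.0ms=3/4b
9) 2700.0ms=9/2b +300.0ms=1/2b
10) 3000.0ms=5b +300.0ms=1/2b
11) 3300.0ms=11/2b +300.0ms=1/2b
Σ=6b of 6 (100bpm 3/8) — PASS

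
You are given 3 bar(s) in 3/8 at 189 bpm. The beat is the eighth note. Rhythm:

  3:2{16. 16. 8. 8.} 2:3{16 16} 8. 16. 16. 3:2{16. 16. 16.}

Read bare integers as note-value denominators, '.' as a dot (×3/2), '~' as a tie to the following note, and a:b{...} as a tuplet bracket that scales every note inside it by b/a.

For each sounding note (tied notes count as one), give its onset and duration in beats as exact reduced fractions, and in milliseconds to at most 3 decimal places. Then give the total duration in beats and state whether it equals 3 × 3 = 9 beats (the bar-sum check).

1) 0.0ms=0b +158.73ms=1/2b
2) 158.73ms=1/2b +158.73ms=1/2b
3) 317.46ms=1b +317.46ms=1b
4) 634.921ms=2b +317.46ms=1b
5) 952.381ms=3b +238.095ms=3/4b
6) 1190.476ms=15/4b +238.095ms=3/4b
7) 1428.571ms=9/2b +476.19ms=3/2b
8) 1904.762ms=6b +238.095ms=3/4b
9) 2142.857ms=27/4b +238.095ms=3/4b
10) 2380.952ms=15/2b +158.73ms=1/2b
11) 2539.683ms=8b +158.73ms=1/2b
12) 2698.413ms=17/2b +158.73ms=1/2b
Σ=9b of 9 (189bpm 3/8) — PASS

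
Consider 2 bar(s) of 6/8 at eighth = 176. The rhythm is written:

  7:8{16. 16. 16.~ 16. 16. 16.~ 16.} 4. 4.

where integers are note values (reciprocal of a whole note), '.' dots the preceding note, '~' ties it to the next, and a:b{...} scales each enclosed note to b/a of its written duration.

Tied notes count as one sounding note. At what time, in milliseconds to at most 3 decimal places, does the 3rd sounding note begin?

1. 0.0ms @ 0 + 292.208ms (6/7)
2. 292.208ms @ 6/7 + 292.208ms (6/7)
3. 584.416ms @ 12/7 + 584.416ms (12/7)
4. 1168.831ms @ 24/7 + 292.208ms (6/7)
5. 1461.039ms @ 30/7 + 584.416ms (12/7)
6. 2045.455ms @ 6 + 1022.727ms (3)
7. 3068.182ms @ 9 + 1022.727ms (3)

note 3 onset = 12/7b = 584.416ms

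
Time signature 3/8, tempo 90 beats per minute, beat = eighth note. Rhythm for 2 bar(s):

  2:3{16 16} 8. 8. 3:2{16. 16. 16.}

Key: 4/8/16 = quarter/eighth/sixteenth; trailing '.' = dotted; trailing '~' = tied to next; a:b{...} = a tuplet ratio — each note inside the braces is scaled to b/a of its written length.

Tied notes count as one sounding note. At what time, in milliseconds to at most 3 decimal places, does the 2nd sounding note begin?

note 2 onset = 3/4b = 500.0ms

1. 0.0ms @ 0 + 500.0ms (3/4)
2. 500.0ms @ 3/4 + 500.0ms (3/4)
3. 1000.0ms @ 3/2 + 1000.0ms (3/2)
4. 2000.0ms @ 3 + 1000.0ms (3/2)
5. 3000.0ms @ 9/2 + 333.333ms (1/2)
6. 3333.333ms @ 5 + 333.333ms (1/2)
7. 3666.667ms @ 11/2 + 333.333ms (1/2)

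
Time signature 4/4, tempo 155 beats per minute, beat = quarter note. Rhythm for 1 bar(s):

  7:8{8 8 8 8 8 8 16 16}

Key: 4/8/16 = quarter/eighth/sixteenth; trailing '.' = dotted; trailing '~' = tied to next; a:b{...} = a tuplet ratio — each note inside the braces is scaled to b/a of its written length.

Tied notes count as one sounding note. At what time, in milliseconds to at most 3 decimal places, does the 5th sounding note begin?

note 5 onset = 16/7b = 884.793ms

1. 0.0ms @ 0 + 221.198ms (4/7)
2. 221.198ms @ 4/7 + 221.198ms (4/7)
3. 442.396ms @ 8/7 + 221.198ms (4/7)
4. 663.594ms @ 12/7 + 221.198ms (4/7)
5. 884.793ms @ 16/7 + 221.198ms (4/7)
6. 1105.991ms @ 20/7 + 221.198ms (4/7)
7. 1327.189ms @ 24/7 + 110.599ms (2/7)
8. 1437.788ms @ 26/7 + 110.599ms (2/7)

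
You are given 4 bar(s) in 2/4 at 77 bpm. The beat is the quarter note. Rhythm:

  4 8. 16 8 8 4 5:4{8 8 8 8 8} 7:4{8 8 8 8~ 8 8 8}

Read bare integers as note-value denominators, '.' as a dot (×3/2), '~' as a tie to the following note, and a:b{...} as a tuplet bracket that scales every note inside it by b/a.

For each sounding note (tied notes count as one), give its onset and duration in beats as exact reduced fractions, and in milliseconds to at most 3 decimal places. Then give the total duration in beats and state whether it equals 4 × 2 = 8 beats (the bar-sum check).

1) 0.0ms=0b +779.221ms=1b
2) 779.221ms=1b +584.416ms=3/4b
3) 1363.636ms=7/4b +194.805ms=1/4b
4) 1558.442ms=2b +389.61ms=1/2b
5) 1948.052ms=5/2b +389.61ms=1/2b
6) 2337.662ms=3b +779.221ms=1b
7) 3116.883ms=4b +311.688ms=2/5b
8) 3428.571ms=22/5b +311.688ms=2/5b
9) 3740.26ms=24/5b +311.688ms=2/5b
10) 4051.948ms=26/5b +311.688ms=2/5b
11) 4363.636ms=28/5b +311.688ms=2/5b
12) 4675.325ms=6b +222.635ms=2/7b
13) 4897.959ms=44/7b +222.635ms=2/7b
14) 5120.594ms=46/7b +222.635ms=2/7b
15) 5343.228ms=48/7b +445.269ms=4/7b
16) 5788.497ms=52/7b +222.635ms=2/7b
17) 6011.132ms=54/7b +222.635ms=2/7b
Σ=8b of 8 (77bpm 2/4) — PASS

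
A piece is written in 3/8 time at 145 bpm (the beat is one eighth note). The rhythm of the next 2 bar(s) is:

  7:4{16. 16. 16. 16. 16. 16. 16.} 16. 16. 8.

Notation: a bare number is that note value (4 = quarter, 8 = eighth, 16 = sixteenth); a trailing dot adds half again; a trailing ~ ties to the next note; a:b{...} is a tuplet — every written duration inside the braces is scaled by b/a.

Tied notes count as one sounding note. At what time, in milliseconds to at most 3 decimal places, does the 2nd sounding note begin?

note 2 onset = 3/7b = 177.34ms

1. 0.0ms @ 0 + 177.34ms (3/7)
2. 177.34ms @ 3/7 + 177.34ms (3/7)
3. 354.68ms @ 6/7 + 177.34ms (3/7)
4. 532.02ms @ 9/7 + 177.34ms (3/7)
5. 709.36ms @ 12/7 + 177.34ms (3/7)
6. 886.7ms @ 15/7 + 177.34ms (3/7)
7. 1064.039ms @ 18/7 + 177.34ms (3/7)
8. 1241.379ms @ 3 + 310.345ms (3/4)
9. 1551.724ms @ 15/4 + 310.345ms (3/4)
10. 1862.069ms @ 9/2 + 620.69ms (3/2)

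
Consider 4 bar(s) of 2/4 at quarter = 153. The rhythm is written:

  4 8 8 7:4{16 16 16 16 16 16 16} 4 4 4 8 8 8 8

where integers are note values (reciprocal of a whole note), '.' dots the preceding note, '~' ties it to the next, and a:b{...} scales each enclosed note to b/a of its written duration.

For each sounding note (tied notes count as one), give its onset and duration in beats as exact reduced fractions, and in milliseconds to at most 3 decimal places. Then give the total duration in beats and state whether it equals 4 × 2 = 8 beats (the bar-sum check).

1) 0.0ms=0b +392.157ms=1b
2) 392.157ms=1b +196.078ms=1/2b
3) 588.235ms=3/2b +196.078ms=1/2b
4) 784.314ms=2b +56.022ms=1/7b
5) 840.336ms=15/7b +56.022ms=1/7b
6) 896.359ms=16/7b +56.022ms=1/7b
7) 952.381ms=17/7b +56.022ms=1/7b
8) 1008.403ms=18/7b +56.022ms=1/7b
9) 1064.426ms=19/7b +56.022ms=1/7b
10) 1120.448ms=20/7b +56.022ms=1/7b
11) 1176.471ms=3b +392.157ms=1b
12) 1568.627ms=4b +392.157ms=1b
13) 1960.784ms=5b +392.157ms=1b
14) 2352.941ms=6b +196.078ms=1/2b
15) 2549.02ms=13/2b +196.078ms=1/2b
16) 2745.098ms=7b +196.078ms=1/2b
17) 2941.176ms=15/2b +196.078ms=1/2b
Σ=8b of 8 (153bpm 2/4) — PASS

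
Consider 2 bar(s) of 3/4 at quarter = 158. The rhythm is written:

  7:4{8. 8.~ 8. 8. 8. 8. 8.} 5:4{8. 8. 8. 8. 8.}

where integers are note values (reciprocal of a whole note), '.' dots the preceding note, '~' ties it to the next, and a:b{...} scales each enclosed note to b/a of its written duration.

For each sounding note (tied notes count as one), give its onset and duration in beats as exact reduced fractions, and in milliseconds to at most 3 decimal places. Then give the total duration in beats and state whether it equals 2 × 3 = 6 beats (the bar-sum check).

1) 0.0ms=0b +162.749ms=3/7b
2) 162.749ms=3/7b +325.497ms=6/7b
3) 488.246ms=9/7b +162.749ms=3/7b
4) 650.995ms=12/7b +162.749ms=3/7b
5) 813.743ms=15/7b +162.749ms=3/7b
6) 976.492ms=18/7b +162.749ms=3/7b
7) 1139.241ms=3b +227.848ms=3/5b
8) 1367.089ms=18/5b +227.848ms=3/5b
9) 1594.937ms=21/5b +227.848ms=3/5b
10) 1822.785ms=24/5b +227.848ms=3/5b
11) 2050.633ms=27/5b +227.848ms=3/5b
Σ=6b of 6 (158bpm 3/4) — PASS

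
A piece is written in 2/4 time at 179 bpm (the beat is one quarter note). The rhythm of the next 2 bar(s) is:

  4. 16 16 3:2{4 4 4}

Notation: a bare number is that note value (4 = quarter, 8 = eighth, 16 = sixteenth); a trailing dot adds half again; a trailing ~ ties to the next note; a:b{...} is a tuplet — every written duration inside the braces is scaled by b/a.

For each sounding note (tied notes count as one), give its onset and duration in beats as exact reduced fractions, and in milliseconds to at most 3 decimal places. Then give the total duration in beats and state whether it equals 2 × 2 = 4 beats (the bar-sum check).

1) 0.0ms=0b +502.793ms=3/2b
2) 502.793ms=3/2b +83.799ms=1/4b
3) 586.592ms=7/4b +83.799ms=1/4b
4) 670.391ms=2b +223.464ms=2/3b
5) 893.855ms=8/3b +223.464ms=2/3b
6) 1117.318ms=10/3b +223.464ms=2/3b
Σ=4b of 4 (179bpm 2/4) — PASS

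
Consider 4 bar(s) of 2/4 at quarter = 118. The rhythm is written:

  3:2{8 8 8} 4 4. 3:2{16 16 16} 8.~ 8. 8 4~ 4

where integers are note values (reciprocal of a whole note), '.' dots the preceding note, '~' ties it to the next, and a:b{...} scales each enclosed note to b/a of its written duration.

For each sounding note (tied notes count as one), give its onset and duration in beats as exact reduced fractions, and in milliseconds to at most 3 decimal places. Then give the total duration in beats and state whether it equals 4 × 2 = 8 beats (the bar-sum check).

1) 0.0ms=0b +169.492ms=1/3b
2) 169.492ms=1/3b +169.492ms=1/3b
3) 338.983ms=2/3b +169.492ms=1/3b
4) 508.475ms=1b +508.475ms=1b
5) 1016.949ms=2b +762.712ms=3/2b
6) 1779.661ms=7/2b +84.746ms=1/6b
7) 1864.407ms=11/3b +84.746ms=1/6b
8) 1949.153ms=23/6b +84.746ms=1/6b
9) 2033.898ms=4b +762.712ms=3/2b
10) 2796.61ms=11/2b +254.237ms=1/2b
11) 3050.847ms=6b +1016.949ms=2b
Σ=8b of 8 (118bpm 2/4) — PASS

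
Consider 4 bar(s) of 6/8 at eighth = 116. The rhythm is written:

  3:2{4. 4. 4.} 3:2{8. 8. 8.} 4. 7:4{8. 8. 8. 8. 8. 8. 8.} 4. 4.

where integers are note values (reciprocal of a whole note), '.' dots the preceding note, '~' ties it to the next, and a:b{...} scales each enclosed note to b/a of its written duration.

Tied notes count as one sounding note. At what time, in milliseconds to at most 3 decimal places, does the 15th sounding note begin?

note 15 onset = 18b = 9310.345ms

1. 0.0ms @ 0 + 1034.483ms (2)
2. 1034.483ms @ 2 + 1034.483ms (2)
3. 2068.966ms @ 4 + 1034.483ms (2)
4. 3103.448ms @ 6 + 517.241ms (1)
5. 3620.69ms @ 7 + 517.241ms (1)
6. 4137.931ms @ 8 + 517.241ms (1)
7. 4655.172ms @ 9 + 1551.724ms (3)
8. 6206.897ms @ 12 + 443.35ms (6/7)
9. 6650.246ms @ 90/7 + 443.35ms (6/7)
10. 7093.596ms @ 96/7 + 443.35ms (6/7)
11. 7536.946ms @ 102/7 + 443.35ms (6/7)
12. 7980.296ms @ 108/7 + 443.35ms (6/7)
13. 8423.645ms @ 114/7 + 443.35ms (6/7)
14. 8866.995ms @ 120/7 + 443.35ms (6/7)
15. 9310.345ms @ 18 + 1551.724ms (3)
16. 10862.069ms @ 21 + 1551.724ms (3)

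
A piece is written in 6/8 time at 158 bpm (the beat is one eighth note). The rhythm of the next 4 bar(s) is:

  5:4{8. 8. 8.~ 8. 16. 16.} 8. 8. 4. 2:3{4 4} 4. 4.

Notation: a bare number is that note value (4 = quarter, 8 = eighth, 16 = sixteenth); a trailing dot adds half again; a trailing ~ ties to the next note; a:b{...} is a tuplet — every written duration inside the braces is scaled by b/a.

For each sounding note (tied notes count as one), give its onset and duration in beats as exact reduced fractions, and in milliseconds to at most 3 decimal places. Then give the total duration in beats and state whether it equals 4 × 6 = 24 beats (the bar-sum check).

1) 0.0ms=0b +455.696ms=6/5b
2) 455.696ms=6/5b +455.696ms=6/5b
3) 911.392ms=12/5b +911.392ms=12/5b
4) 1822.785ms=24/5b +227.848ms=3/5b
5) 2050.633ms=27/5b +227.848ms=3/5b
6) 2278.481ms=6b +569.62ms=3/2b
7) 2848.101ms=15/2b +569.62ms=3/2b
8) 3417.722ms=9b +1139.241ms=3b
9) 4556.962ms=12b +1139.241ms=3b
10) 5696.203ms=15b +1139.241ms=3b
11) 6835.443ms=18b +1139.241ms=3b
12) 7974.684ms=21b +1139.241ms=3b
Σ=24b of 24 (158bpm 6/8) — PASS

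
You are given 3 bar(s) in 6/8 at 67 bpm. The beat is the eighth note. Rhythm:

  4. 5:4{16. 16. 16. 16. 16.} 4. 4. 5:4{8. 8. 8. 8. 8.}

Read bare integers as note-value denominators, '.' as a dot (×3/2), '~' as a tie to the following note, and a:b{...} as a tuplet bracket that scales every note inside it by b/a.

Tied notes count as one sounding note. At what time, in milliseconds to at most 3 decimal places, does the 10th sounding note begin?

note 10 onset = 66/5b = 11820.896ms

1. 0.0ms @ 0 + 2686.567ms (3)
2. 2686.567ms @ 3 + 537.313ms (3/5)
3. 3223.881ms @ 18/5 + 537.313ms (3/5)
4. 3761.194ms @ 21/5 + 537.313ms (3/5)
5. 4298.507ms @ 24/5 + 537.313ms (3/5)
6. 4835.821ms @ 27/5 + 537.313ms (3/5)
7. 5373.134ms @ 6 + 2686.567ms (3)
8. 8059.701ms @ 9 + 2686.567ms (3)
9. 10746.269ms @ 12 + 1074.627ms (6/5)
10. 11820.896ms @ 66/5 + 1074.627ms (6/5)
11. 12895.522ms @ 72/5 + 1074.627ms (6/5)
12. 13970.149ms @ 78/5 + 1074.627ms (6/5)
13. 15044.776ms @ 84/5 + 1074.627ms (6/5)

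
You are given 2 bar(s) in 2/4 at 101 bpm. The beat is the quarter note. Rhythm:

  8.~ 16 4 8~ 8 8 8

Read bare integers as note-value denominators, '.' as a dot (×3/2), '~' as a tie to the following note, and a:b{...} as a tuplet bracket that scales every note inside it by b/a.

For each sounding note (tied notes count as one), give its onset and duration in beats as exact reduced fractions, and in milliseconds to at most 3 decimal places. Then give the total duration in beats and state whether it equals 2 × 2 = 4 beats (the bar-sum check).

1) 0.0ms=0b +594.059ms=1b
2) 594.059ms=1b +594.059ms=1b
3) 1188.119ms=2b +594.059ms=1b
4) 1782.178ms=3b +297.03ms=1/2b
5) 2079.208ms=7/2b +297.03ms=1/2b
Σ=4b of 4 (101bpm 2/4) — PASS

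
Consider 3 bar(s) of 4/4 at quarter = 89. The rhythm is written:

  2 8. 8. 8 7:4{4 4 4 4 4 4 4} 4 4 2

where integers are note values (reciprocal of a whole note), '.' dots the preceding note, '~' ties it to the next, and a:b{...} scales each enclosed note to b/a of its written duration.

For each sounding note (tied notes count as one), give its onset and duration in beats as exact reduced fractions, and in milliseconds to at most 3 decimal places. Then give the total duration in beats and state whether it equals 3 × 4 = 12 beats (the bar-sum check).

1) 0.0ms=0b +1348.315ms=2b
2) 1348.315ms=2b +505.618ms=3/4b
3) 1853.933ms=11/4b +505.618ms=3/4b
4) 2359.551ms=7/2b +337.079ms=1/2b
5) 2696.629ms=4b +385.233ms=4/7b
6) 3081.862ms=32/7b +385.233ms=4/7b
7) 3467.095ms=36/7b +385.233ms=4/7b
8) 3852.327ms=40/7b +385.233ms=4/7b
9) 4237.56ms=44/7b +385.233ms=4/7b
10) 4622.793ms=48/7b +385.233ms=4/7b
11) 5008.026ms=52/7b +385.233ms=4/7b
12) 5393.258ms=8b +674.157ms=1b
13) 6067.416ms=9b +674.157ms=1b
14) 6741.573ms=10b +1348.315ms=2b
Σ=12b of 12 (89bpm 4/4) — PASS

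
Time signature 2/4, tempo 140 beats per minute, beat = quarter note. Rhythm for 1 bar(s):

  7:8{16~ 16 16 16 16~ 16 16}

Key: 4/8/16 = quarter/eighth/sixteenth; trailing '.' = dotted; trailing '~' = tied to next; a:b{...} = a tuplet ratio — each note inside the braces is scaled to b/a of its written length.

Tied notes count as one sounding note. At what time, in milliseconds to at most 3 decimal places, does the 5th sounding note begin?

note 5 onset = 12/7b = 734.694ms

1. 0.0ms @ 0 + 244.898ms (4/7)
2. 244.898ms @ 4/7 + 122.449ms (2/7)
3. 367.347ms @ 6/7 + 122.449ms (2/7)
4. 489.796ms @ 8/7 + 244.898ms (4/7)
5. 734.694ms @ 12/7 + 122.449ms (2/7)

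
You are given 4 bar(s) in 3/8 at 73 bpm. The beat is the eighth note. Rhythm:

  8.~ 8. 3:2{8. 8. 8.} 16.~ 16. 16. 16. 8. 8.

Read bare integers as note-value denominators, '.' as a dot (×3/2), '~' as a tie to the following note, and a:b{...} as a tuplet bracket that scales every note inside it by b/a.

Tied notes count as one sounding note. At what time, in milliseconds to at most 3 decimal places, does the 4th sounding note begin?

1. 0.0ms @ 0 + 2465.753ms (3)
2. 2465.753ms @ 3 + 821.918ms (1)
3. 3287.671ms @ 4 + 821.918ms (1)
4. 4109.589ms @ 5 + 821.918ms (1)
5. 4931.507ms @ 6 + 1232.877ms (3/2)
6. 6164.384ms @ 15/2 + 616.438ms (3/4)
7. 6780.822ms @ 33/4 + 616.438ms (3/4)
8. 7397.26ms @ 9 + 1232.877ms (3/2)
9. 8630.137ms @ 21/2 + 1232.877ms (3/2)

note 4 onset = 5b = 4109.589ms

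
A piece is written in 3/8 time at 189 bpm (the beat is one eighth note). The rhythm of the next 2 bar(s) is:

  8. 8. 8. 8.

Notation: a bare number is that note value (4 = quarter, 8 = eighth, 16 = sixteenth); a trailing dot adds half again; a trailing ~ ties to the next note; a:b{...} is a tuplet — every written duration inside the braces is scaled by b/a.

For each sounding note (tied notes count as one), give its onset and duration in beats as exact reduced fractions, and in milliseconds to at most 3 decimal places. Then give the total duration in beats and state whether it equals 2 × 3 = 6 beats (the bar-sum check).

1) 0.0ms=0b +476.19ms=3/2b
2) 476.19ms=3/2b +476.19ms=3/2b
3) 952.381ms=3b +476.19ms=3/2b
4) 1428.571ms=9/2b +476.19ms=3/2b
Σ=6b of 6 (189bpm 3/8) — PASS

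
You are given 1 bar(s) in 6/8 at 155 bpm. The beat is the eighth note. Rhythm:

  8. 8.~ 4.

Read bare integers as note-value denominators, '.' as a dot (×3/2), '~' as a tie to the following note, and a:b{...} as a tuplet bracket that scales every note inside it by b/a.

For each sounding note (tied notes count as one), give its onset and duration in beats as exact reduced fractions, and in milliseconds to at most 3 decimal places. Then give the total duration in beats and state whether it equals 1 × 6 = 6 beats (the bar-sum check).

1) 0.0ms=0b +580.645ms=3/2b
2) 580.645ms=3/2b +1741.935ms=9/2b
Σ=6b of 6 (155bpm 6/8) — PASS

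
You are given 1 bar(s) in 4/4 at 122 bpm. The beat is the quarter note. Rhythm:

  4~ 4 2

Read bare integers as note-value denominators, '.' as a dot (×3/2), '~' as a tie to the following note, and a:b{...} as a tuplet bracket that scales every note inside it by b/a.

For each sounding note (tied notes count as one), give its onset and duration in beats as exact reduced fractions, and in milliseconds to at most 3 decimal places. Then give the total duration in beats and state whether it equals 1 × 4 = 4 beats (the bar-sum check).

1) 0.0ms=0b +983.607ms=2b
2) 983.607ms=2b +983.607ms=2b
Σ=4b of 4 (122bpm 4/4) — PASS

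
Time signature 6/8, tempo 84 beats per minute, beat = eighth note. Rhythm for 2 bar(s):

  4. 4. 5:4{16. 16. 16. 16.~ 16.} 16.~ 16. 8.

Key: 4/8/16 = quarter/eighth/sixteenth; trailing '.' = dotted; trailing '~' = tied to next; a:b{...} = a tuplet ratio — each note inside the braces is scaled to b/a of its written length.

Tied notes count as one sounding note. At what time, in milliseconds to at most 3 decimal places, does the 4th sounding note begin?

1. 0.0ms @ 0 + 2142.857ms (3)
2. 2142.857ms @ 3 + 2142.857ms (3)
3. 4285.714ms @ 6 + 428.571ms (3/5)
4. 4714.286ms @ 33/5 + 428.571ms (3/5)
5. 5142.857ms @ 36/5 + 428.571ms (3/5)
6. 5571.429ms @ 39/5 + 857.143ms (6/5)
7. 6428.571ms @ 9 + 1071.429ms (3/2)
8. 7500.0ms @ 21/2 + 1071.429ms (3/2)

note 4 onset = 33/5b = 4714.286ms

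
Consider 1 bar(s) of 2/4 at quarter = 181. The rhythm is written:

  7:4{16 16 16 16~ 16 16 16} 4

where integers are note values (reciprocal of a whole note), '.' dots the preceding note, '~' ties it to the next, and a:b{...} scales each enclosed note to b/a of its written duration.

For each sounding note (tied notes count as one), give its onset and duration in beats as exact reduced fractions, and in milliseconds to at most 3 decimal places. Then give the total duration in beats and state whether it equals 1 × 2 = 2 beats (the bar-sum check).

1) 0.0ms=0b +47.356ms=1/7b
2) 47.356ms=1/7b +47.356ms=1/7b
3) 94.712ms=2/7b +47.356ms=1/7b
4) 142.068ms=3/7b +94.712ms=2/7b
5) 236.78ms=5/7b +47.356ms=1/7b
6) 284.136ms=6/7b +47.356ms=1/7b
7) 331.492ms=1b +331.492ms=1b
Σ=2b of 2 (181bpm 2/4) — PASS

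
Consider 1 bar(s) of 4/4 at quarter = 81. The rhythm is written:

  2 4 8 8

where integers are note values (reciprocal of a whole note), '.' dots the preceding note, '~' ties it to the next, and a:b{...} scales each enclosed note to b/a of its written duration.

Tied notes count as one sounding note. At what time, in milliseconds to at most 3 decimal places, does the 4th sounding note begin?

note 4 onset = 7/2b = 2592.593ms

1. 0.0ms @ 0 + 1481.481ms (2)
2. 1481.481ms @ 2 + 740.741ms (1)
3. 2222.222ms @ 3 + 370.37ms (1/2)
4. 2592.593ms @ 7/2 + 370.37ms (1/2)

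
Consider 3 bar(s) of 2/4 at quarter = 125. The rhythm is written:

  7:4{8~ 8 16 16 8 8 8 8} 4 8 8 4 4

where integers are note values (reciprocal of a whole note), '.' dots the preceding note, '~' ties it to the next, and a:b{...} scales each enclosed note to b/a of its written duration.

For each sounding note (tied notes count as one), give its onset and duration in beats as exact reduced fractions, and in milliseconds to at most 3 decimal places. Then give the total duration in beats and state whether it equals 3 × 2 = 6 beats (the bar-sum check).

1) 0.0ms=0b +274.286ms=4/7b
2) 274.286ms=4/7b +68.571ms=1/7b
3) 342.857ms=5/7b +68.571ms=1/7b
4) 411.429ms=6/7b +137.143ms=2/7b
5) 548.571ms=8/7b +137.143ms=2/7b
6) 685.714ms=10/7b +137.143ms=2/7b
7) 822.857ms=12/7b +137.143ms=2/7b
8) 960.0ms=2b +480.0ms=1b
9) 1440.0ms=3b +240.0ms=1/2b
10) 1680.0ms=7/2b +240.0ms=1/2b
11) 1920.0ms=4b +480.0ms=1b
12) 2400.0ms=5b +480.0ms=1b
Σ=6b of 6 (125bpm 2/4) — PASS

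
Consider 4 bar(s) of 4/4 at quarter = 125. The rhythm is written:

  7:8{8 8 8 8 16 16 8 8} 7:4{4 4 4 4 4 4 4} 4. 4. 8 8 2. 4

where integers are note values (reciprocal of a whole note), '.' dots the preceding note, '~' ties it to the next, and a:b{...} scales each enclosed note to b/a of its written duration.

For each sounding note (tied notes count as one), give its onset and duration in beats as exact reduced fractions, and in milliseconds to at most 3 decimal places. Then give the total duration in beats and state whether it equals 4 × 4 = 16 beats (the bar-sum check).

1) 0.0ms=0b +274.286ms=4/7b
2) 274.286ms=4/7b +274.286ms=4/7b
3) 548.571ms=8/7b +274.286ms=4/7b
4) 822.857ms=12/7b +274.286ms=4/7b
5) 1097.143ms=16/7b +137.143ms=2/7b
6) 1234.286ms=18/7b +137.143ms=2/7b
7) 1371.429ms=20/7b +274.286ms=4/7b
8) 1645.714ms=24/7b +274.286ms=4/7b
9) 1920.0ms=4b +274.286ms=4/7b
10) 2194.286ms=32/7b +274.286ms=4/7b
11) 2468.571ms=36/7b +274.286ms=4/7b
12) 2742.857ms=40/7b +274.286ms=4/7b
13) 3017.143ms=44/7b +274.286ms=4/7b
14) 3291.429ms=48/7b +274.286ms=4/7b
15) 3565.714ms=52/7b +274.286ms=4/7b
16) 3840.0ms=8b +720.0ms=3/2b
17) 4560.0ms=19/2b +720.0ms=3/2b
18) 5280.0ms=11b +240.0ms=1/2b
19) 5520.0ms=23/2b +240.0ms=1/2b
20) 5760.0ms=12b +1440.0ms=3b
21) 7200.0ms=15b +480.0ms=1b
Σ=16b of 16 (125bpm 4/4) — PASS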